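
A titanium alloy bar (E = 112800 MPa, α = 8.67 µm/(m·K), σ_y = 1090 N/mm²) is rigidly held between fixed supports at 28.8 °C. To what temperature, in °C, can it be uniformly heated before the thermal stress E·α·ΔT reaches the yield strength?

1140 °C

E = 112800 MPa = 112.8 GPa.
σ_y = 1090 N/mm² = 1090 MPa.
E·α·ΔT = 1090 MPa ⇒ ΔT = 1090 / (112.8×10³ × 8.67×10⁻⁶) = 1115 K.
T = 28.8 + 1115 = 1143 °C.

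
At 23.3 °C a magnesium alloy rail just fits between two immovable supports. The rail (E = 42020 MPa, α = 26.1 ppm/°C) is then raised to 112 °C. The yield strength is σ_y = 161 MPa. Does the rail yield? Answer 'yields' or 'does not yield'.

does not yield

E = 42020 MPa = 42.02 GPa.
ΔT = 88.70 K. Constrained thermal stress σ = E·α·ΔT = 42.02×10³ MPa × 26.1×10⁻⁶ × 88.70 = 97.3 MPa (compressive).
Compare to σ_y = 161 MPa: σ < σ_y, so it does not yield.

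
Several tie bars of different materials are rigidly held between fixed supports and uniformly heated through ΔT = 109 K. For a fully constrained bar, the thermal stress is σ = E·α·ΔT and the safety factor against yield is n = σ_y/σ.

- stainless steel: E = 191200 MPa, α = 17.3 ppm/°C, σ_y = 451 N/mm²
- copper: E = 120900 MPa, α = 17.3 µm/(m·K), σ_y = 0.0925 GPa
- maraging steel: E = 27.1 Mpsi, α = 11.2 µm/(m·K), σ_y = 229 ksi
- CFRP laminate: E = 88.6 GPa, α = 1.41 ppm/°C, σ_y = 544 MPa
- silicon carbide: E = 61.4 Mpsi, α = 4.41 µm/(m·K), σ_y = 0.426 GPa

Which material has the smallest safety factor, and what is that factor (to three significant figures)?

With everything in SI (GPa, ×10⁻⁶/K, MPa):
  stainless steel: E = 191.2, α = 17.3, σ_y = 451.0 → σ = 361 MPa, n = 1.25
  copper: E = 120.9, α = 17.3, σ_y = 92.50 → σ = 228 MPa, n = 0.406
  maraging steel: E = 186.8, α = 11.2, σ_y = 1579 → σ = 228 MPa, n = 6.92
  CFRP laminate: E = 88.60, α = 1.41, σ_y = 544.0 → σ = 13.6 MPa, n = 40.0
  silicon carbide: E = 423.3, α = 4.41, σ_y = 426.0 → σ = 203 MPa, n = 2.09
The minimum is copper at n = 0.406.

copper, n = 0.406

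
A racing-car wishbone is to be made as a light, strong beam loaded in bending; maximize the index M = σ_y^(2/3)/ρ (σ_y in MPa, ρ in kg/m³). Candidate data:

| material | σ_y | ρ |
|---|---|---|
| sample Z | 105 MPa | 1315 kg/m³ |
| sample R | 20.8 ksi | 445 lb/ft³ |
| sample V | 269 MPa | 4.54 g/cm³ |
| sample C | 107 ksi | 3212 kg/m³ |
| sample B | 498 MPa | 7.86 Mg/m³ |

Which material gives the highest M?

sample C

Putting every candidate on a common basis:
  sample Z: σ_y = 105.0 MPa, ρ = 1315 kg/m³
  sample R: σ_y = 143.4 MPa, ρ = 7128 kg/m³
  sample V: σ_y = 269.0 MPa, ρ = 4540 kg/m³
  sample C: σ_y = 737.7 MPa, ρ = 3212 kg/m³
  sample B: σ_y = 498.0 MPa, ρ = 7860 kg/m³
  sample C: M = 25.4×10⁻³
  sample Z: M = 16.9×10⁻³
  sample V: M = 9.18×10⁻³
  sample B: M = 7.99×10⁻³
  sample R: M = 3.84×10⁻³
The maximum is for sample C.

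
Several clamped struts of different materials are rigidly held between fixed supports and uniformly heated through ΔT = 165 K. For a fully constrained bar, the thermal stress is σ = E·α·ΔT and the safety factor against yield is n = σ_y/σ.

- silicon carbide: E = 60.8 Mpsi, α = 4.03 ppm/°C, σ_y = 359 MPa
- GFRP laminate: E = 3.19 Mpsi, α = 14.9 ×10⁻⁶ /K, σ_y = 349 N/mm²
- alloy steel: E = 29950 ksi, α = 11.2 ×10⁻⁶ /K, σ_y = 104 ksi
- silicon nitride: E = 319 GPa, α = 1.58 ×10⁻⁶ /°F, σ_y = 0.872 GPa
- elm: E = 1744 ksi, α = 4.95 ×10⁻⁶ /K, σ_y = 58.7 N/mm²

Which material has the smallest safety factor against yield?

Per material, after unit conversion:
  silicon carbide: E = 419.2, α = 4.03, σ_y = 359.0 → σ = 279 MPa, n = 1.29
  GFRP laminate: E = 21.99, α = 14.9, σ_y = 349.0 → σ = 54.1 MPa, n = 6.45
  alloy steel: E = 206.5, α = 11.2, σ_y = 717.1 → σ = 382 MPa, n = 1.88
  silicon nitride: E = 319.0, α = 2.84, σ_y = 872.0 → σ = 150 MPa, n = 5.83
  elm: E = 12.02, α = 4.95, σ_y = 58.70 → σ = 9.82 MPa, n = 5.98
The minimum is silicon carbide at n = 1.29.

silicon carbide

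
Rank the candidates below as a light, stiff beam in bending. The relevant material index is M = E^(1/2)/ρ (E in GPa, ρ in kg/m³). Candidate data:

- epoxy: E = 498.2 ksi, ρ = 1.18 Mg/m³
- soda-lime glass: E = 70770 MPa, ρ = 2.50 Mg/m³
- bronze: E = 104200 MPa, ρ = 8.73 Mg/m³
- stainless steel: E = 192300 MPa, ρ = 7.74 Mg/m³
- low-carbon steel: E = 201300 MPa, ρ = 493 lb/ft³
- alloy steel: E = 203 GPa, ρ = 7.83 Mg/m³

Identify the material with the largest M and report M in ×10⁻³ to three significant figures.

Putting every candidate on a common basis:
  epoxy: E = 3.435 GPa, ρ = 1180 kg/m³
  soda-lime glass: E = 70.77 GPa, ρ = 2500 kg/m³
  bronze: E = 104.2 GPa, ρ = 8730 kg/m³
  stainless steel: E = 192.3 GPa, ρ = 7740 kg/m³
  low-carbon steel: E = 201.3 GPa, ρ = 7897 kg/m³
  alloy steel: E = 203.0 GPa, ρ = 7830 kg/m³
  soda-lime glass: M = 3.36×10⁻³
  alloy steel: M = 1.82×10⁻³
  low-carbon steel: M = 1.80×10⁻³
  stainless steel: M = 1.79×10⁻³
  epoxy: M = 1.57×10⁻³
  bronze: M = 1.17×10⁻³
Soda-lime glass has the largest M.

soda-lime glass, M = 3.36×10⁻³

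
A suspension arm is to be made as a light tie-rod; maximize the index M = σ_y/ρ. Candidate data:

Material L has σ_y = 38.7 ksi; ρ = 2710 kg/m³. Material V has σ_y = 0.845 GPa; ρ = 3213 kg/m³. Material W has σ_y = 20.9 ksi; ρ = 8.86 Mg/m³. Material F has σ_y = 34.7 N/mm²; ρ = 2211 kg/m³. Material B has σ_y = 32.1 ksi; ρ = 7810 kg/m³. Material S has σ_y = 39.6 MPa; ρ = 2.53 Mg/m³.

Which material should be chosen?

Putting every candidate on a common basis:
  material L: σ_y = 266.8 MPa, ρ = 2710 kg/m³
  material V: σ_y = 845.0 MPa, ρ = 3213 kg/m³
  material W: σ_y = 144.1 MPa, ρ = 8860 kg/m³
  material F: σ_y = 34.70 MPa, ρ = 2211 kg/m³
  material B: σ_y = 221.3 MPa, ρ = 7810 kg/m³
  material S: σ_y = 39.60 MPa, ρ = 2530 kg/m³
  material V: M = 263 kN·m/kg
  material L: M = 98.5 kN·m/kg
  material B: M = 28.3 kN·m/kg
  material W: M = 16.3 kN·m/kg
  material F: M = 15.7 kN·m/kg
  material S: M = 15.7 kN·m/kg
Material V has the largest M.

material V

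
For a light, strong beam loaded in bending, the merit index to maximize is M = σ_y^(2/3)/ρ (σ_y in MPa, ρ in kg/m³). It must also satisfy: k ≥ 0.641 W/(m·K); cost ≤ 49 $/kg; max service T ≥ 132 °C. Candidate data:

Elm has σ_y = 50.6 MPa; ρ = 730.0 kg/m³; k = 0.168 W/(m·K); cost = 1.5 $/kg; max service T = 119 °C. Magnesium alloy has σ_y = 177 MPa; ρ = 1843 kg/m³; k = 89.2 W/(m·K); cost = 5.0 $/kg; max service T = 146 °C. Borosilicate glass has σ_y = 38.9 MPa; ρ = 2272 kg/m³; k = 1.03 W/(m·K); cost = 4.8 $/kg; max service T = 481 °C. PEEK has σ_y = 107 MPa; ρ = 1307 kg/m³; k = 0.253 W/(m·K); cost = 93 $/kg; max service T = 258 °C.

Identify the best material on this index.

magnesium alloy

Screen on constraints: k ≥ 0.641 W/(m·K); cost ≤ 49 $/kg; max service T ≥ 132 °C. Survivors: magnesium alloy, borosilicate glass.
Evaluate M for each candidate:
  magnesium alloy: M = 17.1×10⁻³
  borosilicate glass: M = 5.05×10⁻³
Magnesium alloy has the largest M.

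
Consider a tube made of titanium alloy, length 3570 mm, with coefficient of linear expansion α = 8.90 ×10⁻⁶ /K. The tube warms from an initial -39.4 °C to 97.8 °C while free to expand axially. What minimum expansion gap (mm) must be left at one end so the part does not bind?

ΔT = 97.8 − (-39.4) = 137.2 K.
ΔL = α·L₀·ΔT = 8.90×10⁻⁶ × 3570 mm × 137.2 K = 4.36 mm.

4.36 mm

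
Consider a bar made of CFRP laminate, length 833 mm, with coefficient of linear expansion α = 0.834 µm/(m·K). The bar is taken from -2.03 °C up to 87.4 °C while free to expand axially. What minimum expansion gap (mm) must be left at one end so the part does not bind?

0.0621 mm

ΔT = 87.4 − (-2.03) = 89.43 K.
ΔL = α·L₀·ΔT = 0.834×10⁻⁶ × 833 mm × 89.43 K = 0.0621 mm.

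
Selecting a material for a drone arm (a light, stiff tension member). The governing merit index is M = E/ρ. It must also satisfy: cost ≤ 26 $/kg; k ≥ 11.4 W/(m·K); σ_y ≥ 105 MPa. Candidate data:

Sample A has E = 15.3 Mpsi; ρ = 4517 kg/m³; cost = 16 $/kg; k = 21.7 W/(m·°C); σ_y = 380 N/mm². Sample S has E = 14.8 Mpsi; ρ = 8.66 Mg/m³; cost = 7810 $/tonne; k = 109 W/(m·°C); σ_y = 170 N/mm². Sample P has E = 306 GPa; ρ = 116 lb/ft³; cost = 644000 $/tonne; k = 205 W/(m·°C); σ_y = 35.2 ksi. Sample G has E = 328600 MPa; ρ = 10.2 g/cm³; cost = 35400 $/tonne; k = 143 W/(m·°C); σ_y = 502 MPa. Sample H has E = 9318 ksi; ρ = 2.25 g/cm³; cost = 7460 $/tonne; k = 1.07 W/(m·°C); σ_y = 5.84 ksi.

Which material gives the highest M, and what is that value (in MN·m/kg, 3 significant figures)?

Screen on constraints: cost ≤ 26 $/kg; k ≥ 11.4 W/(m·K); σ_y ≥ 105 MPa. Survivors: sample A, sample S.
Normalizing units and computing the index:
  sample A: E = 105.5 GPa, ρ = 4517 kg/m³
  sample S: E = 102.0 GPa, ρ = 8660 kg/m³
  sample A: M = 23.4 MN·m/kg
  sample S: M = 11.8 MN·m/kg
Sample A ranks first.

sample A, M = 23.4 MN·m/kg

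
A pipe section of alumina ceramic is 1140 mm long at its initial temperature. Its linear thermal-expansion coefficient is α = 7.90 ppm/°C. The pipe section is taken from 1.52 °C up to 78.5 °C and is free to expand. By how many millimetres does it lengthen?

ΔT = 78.5 − 1.52 = 76.98 K.
ΔL = α·L₀·ΔT = 7.90×10⁻⁶ × 1140 mm × 76.98 K = 0.693 mm.

0.693 mm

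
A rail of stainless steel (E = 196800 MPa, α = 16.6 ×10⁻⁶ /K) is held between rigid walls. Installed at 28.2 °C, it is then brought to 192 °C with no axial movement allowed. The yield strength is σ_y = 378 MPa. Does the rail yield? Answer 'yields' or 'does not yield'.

yields

E = 196800 MPa = 196.8 GPa.
ΔT = 163.8 K. Constrained thermal stress σ = E·α·ΔT = 196.8×10³ MPa × 16.6×10⁻⁶ × 163.8 = 535 MPa (compressive).
Compare to σ_y = 378 MPa: σ ≥ σ_y, so it yields.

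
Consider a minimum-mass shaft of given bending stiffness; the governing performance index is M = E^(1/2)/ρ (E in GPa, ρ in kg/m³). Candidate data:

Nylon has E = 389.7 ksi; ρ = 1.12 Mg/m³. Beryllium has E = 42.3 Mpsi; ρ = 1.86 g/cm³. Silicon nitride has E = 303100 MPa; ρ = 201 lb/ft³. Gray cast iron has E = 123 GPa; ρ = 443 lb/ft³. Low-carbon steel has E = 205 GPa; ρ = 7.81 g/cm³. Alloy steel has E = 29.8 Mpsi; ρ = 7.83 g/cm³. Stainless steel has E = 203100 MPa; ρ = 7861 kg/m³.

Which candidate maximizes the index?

beryllium

Convert each candidate to consistent units, then evaluate M:
  nylon: E = 2.687 GPa, ρ = 1120 kg/m³
  beryllium: E = 291.6 GPa, ρ = 1860 kg/m³
  silicon nitride: E = 303.1 GPa, ρ = 3220 kg/m³
  gray cast iron: E = 123.0 GPa, ρ = 7096 kg/m³
  low-carbon steel: E = 205.0 GPa, ρ = 7810 kg/m³
  alloy steel: E = 205.5 GPa, ρ = 7830 kg/m³
  stainless steel: E = 203.1 GPa, ρ = 7861 kg/m³
  beryllium: M = 9.18×10⁻³
  silicon nitride: M = 5.41×10⁻³
  low-carbon steel: M = 1.83×10⁻³
  alloy steel: M = 1.83×10⁻³
  stainless steel: M = 1.81×10⁻³
  gray cast iron: M = 1.56×10⁻³
  nylon: M = 1.46×10⁻³
Beryllium ranks first.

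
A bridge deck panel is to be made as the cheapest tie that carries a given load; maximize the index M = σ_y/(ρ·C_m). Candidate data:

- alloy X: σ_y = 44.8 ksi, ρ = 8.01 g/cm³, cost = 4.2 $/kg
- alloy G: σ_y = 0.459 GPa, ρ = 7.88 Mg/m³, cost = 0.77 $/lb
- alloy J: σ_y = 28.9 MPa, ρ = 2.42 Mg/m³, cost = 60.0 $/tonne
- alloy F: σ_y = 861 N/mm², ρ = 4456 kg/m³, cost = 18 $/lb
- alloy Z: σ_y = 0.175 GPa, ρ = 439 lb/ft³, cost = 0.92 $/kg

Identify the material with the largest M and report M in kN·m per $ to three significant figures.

alloy J, M = 199 kN·m per $

In SI units:
  alloy X: σ_y = 308.9 MPa, ρ = 8010 kg/m³, cost = 4.200 $/kg
  alloy G: σ_y = 459.0 MPa, ρ = 7880 kg/m³, cost = 1.698 $/kg
  alloy J: σ_y = 28.90 MPa, ρ = 2420 kg/m³, cost = 0.06000 $/kg
  alloy F: σ_y = 861.0 MPa, ρ = 4456 kg/m³, cost = 39.68 $/kg
  alloy Z: σ_y = 175.0 MPa, ρ = 7032 kg/m³, cost = 0.9200 $/kg
  alloy J: M = 199 kN·m per $
  alloy G: M = 34.3 kN·m per $
  alloy Z: M = 27.0 kN·m per $
  alloy X: M = 9.18 kN·m per $
  alloy F: M = 4.87 kN·m per $
Alloy J has the largest M.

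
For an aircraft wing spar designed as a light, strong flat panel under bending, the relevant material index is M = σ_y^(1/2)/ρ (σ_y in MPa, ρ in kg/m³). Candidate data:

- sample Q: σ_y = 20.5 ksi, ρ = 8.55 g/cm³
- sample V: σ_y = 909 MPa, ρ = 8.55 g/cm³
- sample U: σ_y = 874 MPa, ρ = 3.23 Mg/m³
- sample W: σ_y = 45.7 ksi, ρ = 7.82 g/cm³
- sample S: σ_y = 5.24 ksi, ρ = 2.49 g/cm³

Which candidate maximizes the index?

sample U

After converting to SI:
  sample Q: σ_y = 141.3 MPa, ρ = 8550 kg/m³
  sample V: σ_y = 909.0 MPa, ρ = 8550 kg/m³
  sample U: σ_y = 874.0 MPa, ρ = 3230 kg/m³
  sample W: σ_y = 315.1 MPa, ρ = 7820 kg/m³
  sample S: σ_y = 36.13 MPa, ρ = 2490 kg/m³
  sample U: M = 9.15×10⁻³
  sample V: M = 3.53×10⁻³
  sample S: M = 2.41×10⁻³
  sample W: M = 2.27×10⁻³
  sample Q: M = 1.39×10⁻³
The maximum is for sample U.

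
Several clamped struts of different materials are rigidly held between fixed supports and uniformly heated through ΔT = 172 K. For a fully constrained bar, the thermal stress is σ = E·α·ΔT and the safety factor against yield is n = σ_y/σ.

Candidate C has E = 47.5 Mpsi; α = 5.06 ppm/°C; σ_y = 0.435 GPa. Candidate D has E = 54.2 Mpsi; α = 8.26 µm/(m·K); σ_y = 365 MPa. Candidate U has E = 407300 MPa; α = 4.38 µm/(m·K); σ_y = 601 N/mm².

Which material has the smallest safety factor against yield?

Per material, after unit conversion:
  candidate C: E = 327.5, α = 5.06, σ_y = 435.0 → σ = 285 MPa, n = 1.53
  candidate D: E = 373.7, α = 8.26, σ_y = 365.0 → σ = 531 MPa, n = 0.687
  candidate U: E = 407.3, α = 4.38, σ_y = 601.0 → σ = 307 MPa, n = 1.96
Candidate D has the lowest safety factor, n = 0.687.

candidate D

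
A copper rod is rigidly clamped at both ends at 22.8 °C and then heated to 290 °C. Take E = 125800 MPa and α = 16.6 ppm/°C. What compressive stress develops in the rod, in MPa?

E = 125800 MPa = 125.8 GPa.
ΔT = 267.2 K. Constrained thermal stress σ = E·α·ΔT = 125.8×10³ MPa × 16.6×10⁻⁶ × 267.2 = 558 MPa (compressive).

558 MPa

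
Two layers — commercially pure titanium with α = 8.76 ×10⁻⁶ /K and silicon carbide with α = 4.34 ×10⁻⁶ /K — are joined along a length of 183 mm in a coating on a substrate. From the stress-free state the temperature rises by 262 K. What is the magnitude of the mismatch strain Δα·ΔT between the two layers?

1.16×10⁻³

Δα = |8.76 − 4.34|×10⁻⁶/K = 4.42×10⁻⁶/K.
Mismatch strain = Δα·ΔT = 4.42×10⁻⁶ × 262.0 = 1.16×10⁻³.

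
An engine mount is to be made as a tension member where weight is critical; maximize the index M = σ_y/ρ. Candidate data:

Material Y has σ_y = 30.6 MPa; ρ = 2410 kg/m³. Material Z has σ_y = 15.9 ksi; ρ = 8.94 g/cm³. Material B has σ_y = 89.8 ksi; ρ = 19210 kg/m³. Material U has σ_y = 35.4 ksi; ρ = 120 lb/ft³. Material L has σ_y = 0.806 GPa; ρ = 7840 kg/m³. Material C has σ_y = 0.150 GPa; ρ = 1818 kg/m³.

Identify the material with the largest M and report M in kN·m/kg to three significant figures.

Convert each candidate to consistent units, then evaluate M:
  material Y: σ_y = 30.60 MPa, ρ = 2410 kg/m³
  material Z: σ_y = 109.6 MPa, ρ = 8940 kg/m³
  material B: σ_y = 619.1 MPa, ρ = 19210 kg/m³
  material U: σ_y = 244.1 MPa, ρ = 1922 kg/m³
  material L: σ_y = 806.0 MPa, ρ = 7840 kg/m³
  material C: σ_y = 150.0 MPa, ρ = 1818 kg/m³
  material U: M = 127 kN·m/kg
  material L: M = 103 kN·m/kg
  material C: M = 82.5 kN·m/kg
  material B: M = 32.2 kN·m/kg
  material Y: M = 12.7 kN·m/kg
  material Z: M = 12.3 kN·m/kg
Highest index: material U.

material U, M = 127 kN·m/kg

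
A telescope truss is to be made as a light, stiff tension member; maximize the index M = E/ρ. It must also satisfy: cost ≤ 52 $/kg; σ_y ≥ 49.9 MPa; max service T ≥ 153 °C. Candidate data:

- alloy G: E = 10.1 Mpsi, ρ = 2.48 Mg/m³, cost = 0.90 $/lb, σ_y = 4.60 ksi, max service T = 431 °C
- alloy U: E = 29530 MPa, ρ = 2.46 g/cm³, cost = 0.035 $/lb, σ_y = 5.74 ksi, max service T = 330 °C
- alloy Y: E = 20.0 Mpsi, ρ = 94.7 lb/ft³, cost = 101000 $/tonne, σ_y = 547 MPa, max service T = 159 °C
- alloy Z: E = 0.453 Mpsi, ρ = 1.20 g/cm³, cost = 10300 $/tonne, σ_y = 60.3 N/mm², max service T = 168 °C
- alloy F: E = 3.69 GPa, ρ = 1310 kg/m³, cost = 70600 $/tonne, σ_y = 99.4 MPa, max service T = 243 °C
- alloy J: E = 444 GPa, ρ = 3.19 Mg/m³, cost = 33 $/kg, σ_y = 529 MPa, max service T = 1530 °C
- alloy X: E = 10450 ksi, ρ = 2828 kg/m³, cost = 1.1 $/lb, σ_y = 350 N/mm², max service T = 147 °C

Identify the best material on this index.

alloy J

Screen on constraints: cost ≤ 52 $/kg; σ_y ≥ 49.9 MPa; max service T ≥ 153 °C. Survivors: alloy Z, alloy J.
Putting every candidate on a common basis:
  alloy Z: E = 3.123 GPa, ρ = 1200 kg/m³
  alloy J: E = 444.0 GPa, ρ = 3190 kg/m³
  alloy J: M = 139 MN·m/kg
  alloy Z: M = 2.60 MN·m/kg
The maximum is for alloy J.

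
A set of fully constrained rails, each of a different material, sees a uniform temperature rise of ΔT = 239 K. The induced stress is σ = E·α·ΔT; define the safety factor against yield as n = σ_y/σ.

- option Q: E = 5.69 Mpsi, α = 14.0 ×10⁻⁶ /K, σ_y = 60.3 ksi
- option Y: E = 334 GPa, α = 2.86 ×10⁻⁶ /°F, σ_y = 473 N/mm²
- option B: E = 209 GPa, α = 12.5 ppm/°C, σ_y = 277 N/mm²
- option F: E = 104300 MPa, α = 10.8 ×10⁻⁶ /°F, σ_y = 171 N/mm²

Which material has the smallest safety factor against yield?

Converting E to GPa, α to ×10⁻⁶/K, σ_y to MPa, then σ and n for each:
  option Q: E = 39.23, α = 14.0, σ_y = 415.8 → σ = 131 MPa, n = 3.17
  option Y: E = 334.0, α = 5.15, σ_y = 473.0 → σ = 411 MPa, n = 1.15
  option B: E = 209.0, α = 12.5, σ_y = 277.0 → σ = 624 MPa, n = 0.444
  option F: E = 104.3, α = 19.4, σ_y = 171.0 → σ = 485 MPa, n = 0.353
Option F has the lowest safety factor, n = 0.353.

option F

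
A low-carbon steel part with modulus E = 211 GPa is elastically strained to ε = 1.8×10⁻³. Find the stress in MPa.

380 MPa

σ = E·ε = 211000 MPa × 1.8×10⁻³ = 380 MPa.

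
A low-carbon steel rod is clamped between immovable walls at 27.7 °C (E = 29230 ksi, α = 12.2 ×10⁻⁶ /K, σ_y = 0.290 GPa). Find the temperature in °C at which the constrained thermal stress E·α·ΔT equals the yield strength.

146 °C

E = 29230 ksi = 201.5 GPa.
σ_y = 0.290 GPa = 290.0 MPa.
E·α·ΔT = 290.0 MPa ⇒ ΔT = 290.0 / (201.5×10³ × 12.2×10⁻⁶) = 117.9 K.
T = 27.7 + 117.9 = 145.6 °C.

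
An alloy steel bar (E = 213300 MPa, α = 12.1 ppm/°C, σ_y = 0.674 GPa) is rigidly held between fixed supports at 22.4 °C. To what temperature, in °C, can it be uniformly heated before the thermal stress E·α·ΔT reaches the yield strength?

284 °C

E = 213300 MPa = 213.3 GPa.
σ_y = 0.674 GPa = 674.0 MPa.
E·α·ΔT = 674.0 MPa ⇒ ΔT = 674.0 / (213.3×10³ × 12.1×10⁻⁶) = 261.1 K.
T = 22.4 + 261.1 = 283.5 °C.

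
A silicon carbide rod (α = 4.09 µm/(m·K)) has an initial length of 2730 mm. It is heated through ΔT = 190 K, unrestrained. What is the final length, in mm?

2732.1 mm

ΔL = α·L₀·ΔT = 4.09×10⁻⁶ × 2730 mm × 190.0 K = 2.12 mm.
L = L₀ + ΔL = 2730 + 2.12 = 2732.1 mm.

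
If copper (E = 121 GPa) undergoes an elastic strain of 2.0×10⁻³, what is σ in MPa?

σ = E·ε = 121000 MPa × 2.0×10⁻³ = 242 MPa.

242 MPa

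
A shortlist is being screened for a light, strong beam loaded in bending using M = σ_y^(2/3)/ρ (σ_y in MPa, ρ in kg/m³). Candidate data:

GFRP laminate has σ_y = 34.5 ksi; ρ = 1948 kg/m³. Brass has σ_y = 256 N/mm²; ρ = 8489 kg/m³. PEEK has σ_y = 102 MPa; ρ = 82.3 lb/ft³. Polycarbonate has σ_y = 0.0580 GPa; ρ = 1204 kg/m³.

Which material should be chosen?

GFRP laminate

Normalizing units and computing the index:
  GFRP laminate: σ_y = 237.9 MPa, ρ = 1948 kg/m³
  brass: σ_y = 256.0 MPa, ρ = 8489 kg/m³
  PEEK: σ_y = 102.0 MPa, ρ = 1318 kg/m³
  polycarbonate: σ_y = 58.00 MPa, ρ = 1204 kg/m³
  GFRP laminate: M = 19.7×10⁻³
  PEEK: M = 16.6×10⁻³
  polycarbonate: M = 12.4×10⁻³
  brass: M = 4.75×10⁻³
GFRP laminate ranks first.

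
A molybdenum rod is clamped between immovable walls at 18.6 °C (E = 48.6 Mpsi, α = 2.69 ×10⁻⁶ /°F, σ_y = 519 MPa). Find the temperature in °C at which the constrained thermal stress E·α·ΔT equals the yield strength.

338 °C

E = 48.6 Mpsi = 335.1 GPa.
α = 2.69×10⁻⁶/°F × 9/5 = 4.84×10⁻⁶/K.
E·α·ΔT = 519.0 MPa ⇒ ΔT = 519.0 / (335.1×10³ × 4.84×10⁻⁶) = 319.9 K.
T = 18.6 + 319.9 = 338.5 °C.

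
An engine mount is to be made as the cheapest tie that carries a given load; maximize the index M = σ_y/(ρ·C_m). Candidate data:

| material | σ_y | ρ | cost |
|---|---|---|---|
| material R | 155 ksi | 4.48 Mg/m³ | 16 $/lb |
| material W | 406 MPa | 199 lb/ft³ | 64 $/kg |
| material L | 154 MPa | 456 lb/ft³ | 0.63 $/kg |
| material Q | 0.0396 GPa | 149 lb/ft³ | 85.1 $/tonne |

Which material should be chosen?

In SI units:
  material R: σ_y = 1069 MPa, ρ = 4480 kg/m³, cost = 35.27 $/kg
  material W: σ_y = 406.0 MPa, ρ = 3188 kg/m³, cost = 64.00 $/kg
  material L: σ_y = 154.0 MPa, ρ = 7304 kg/m³, cost = 0.6300 $/kg
  material Q: σ_y = 39.60 MPa, ρ = 2387 kg/m³, cost = 0.08510 $/kg
  material Q: M = 195 kN·m per $
  material L: M = 33.5 kN·m per $
  material R: M = 6.76 kN·m per $
  material W: M = 1.99 kN·m per $
Highest index: material Q.

material Q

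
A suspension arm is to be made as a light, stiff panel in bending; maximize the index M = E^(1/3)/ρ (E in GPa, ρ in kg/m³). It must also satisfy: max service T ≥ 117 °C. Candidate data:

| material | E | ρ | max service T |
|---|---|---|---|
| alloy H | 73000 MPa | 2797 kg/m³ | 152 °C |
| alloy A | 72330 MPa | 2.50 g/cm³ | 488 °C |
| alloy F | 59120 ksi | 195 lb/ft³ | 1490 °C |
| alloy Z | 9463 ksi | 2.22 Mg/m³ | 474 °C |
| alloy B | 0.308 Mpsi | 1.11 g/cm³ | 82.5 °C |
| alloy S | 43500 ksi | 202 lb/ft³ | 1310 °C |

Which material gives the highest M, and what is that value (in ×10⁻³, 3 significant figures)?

alloy F, M = 2.37×10⁻³

Screen on constraints: max service T ≥ 117 °C. Survivors: alloy H, alloy A, alloy F, alloy Z, alloy S.
Convert each candidate to consistent units, then evaluate M:
  alloy H: E = 73.00 GPa, ρ = 2797 kg/m³
  alloy A: E = 72.33 GPa, ρ = 2500 kg/m³
  alloy F: E = 407.6 GPa, ρ = 3124 kg/m³
  alloy Z: E = 65.25 GPa, ρ = 2220 kg/m³
  alloy S: E = 299.9 GPa, ρ = 3236 kg/m³
  alloy F: M = 2.37×10⁻³
  alloy S: M = 2.07×10⁻³
  alloy Z: M = 1.81×10⁻³
  alloy A: M = 1.67×10⁻³
  alloy H: M = 1.49×10⁻³
The maximum is for alloy F.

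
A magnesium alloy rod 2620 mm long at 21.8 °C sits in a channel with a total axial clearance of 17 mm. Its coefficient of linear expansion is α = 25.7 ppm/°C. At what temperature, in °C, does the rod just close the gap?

α·L₀·ΔT = 17.0 mm ⇒ ΔT = 17.0 / (25.7×10⁻⁶ × 2620.0) = 252.5 K.
T = 21.8 + 252.5 = 274.3 °C.

274 °C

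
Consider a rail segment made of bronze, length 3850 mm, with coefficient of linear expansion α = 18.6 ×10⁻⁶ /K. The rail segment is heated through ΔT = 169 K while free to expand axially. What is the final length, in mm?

ΔL = α·L₀·ΔT = 18.6×10⁻⁶ × 3850 mm × 169.0 K = 12.1 mm.
L = L₀ + ΔL = 3850 + 12.1 = 3862.1 mm.

3862.1 mm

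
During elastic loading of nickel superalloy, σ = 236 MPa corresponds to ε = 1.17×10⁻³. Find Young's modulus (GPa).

E = σ/ε = 236 MPa / 1.17×10⁻³ = 201700 MPa = 202 GPa.

202 GPa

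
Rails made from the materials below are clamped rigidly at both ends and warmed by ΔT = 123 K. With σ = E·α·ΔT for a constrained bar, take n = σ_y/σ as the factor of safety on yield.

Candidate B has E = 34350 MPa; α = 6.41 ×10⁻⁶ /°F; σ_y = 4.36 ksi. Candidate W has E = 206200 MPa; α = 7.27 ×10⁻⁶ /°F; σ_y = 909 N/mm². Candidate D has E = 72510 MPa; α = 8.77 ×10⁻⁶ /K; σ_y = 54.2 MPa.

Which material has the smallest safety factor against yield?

Converting E to GPa, α to ×10⁻⁶/K, σ_y to MPa, then σ and n for each:
  candidate B: E = 34.35, α = 11.5, σ_y = 30.06 → σ = 48.7 MPa, n = 0.617
  candidate W: E = 206.2, α = 13.1, σ_y = 909.0 → σ = 332 MPa, n = 2.74
  candidate D: E = 72.51, α = 8.77, σ_y = 54.20 → σ = 78.2 MPa, n = 0.693
Smallest n: candidate B with n = 0.617.

candidate B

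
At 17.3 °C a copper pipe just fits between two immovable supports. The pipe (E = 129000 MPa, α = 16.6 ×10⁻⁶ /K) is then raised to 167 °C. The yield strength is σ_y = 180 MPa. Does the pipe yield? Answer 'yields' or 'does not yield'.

yields

E = 129000 MPa = 129.0 GPa.
ΔT = 149.7 K. Constrained thermal stress σ = E·α·ΔT = 129.0×10³ MPa × 16.6×10⁻⁶ × 149.7 = 321 MPa (compressive).
Compare to σ_y = 180 MPa: σ ≥ σ_y, so it yields.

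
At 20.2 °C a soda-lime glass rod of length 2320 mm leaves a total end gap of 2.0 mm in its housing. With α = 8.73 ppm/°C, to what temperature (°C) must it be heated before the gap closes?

119 °C

α·L₀·ΔT = 2.0 mm ⇒ ΔT = 2.0 / (8.73×10⁻⁶ × 2320.0) = 98.75 K.
T = 20.2 + 98.75 = 118.9 °C.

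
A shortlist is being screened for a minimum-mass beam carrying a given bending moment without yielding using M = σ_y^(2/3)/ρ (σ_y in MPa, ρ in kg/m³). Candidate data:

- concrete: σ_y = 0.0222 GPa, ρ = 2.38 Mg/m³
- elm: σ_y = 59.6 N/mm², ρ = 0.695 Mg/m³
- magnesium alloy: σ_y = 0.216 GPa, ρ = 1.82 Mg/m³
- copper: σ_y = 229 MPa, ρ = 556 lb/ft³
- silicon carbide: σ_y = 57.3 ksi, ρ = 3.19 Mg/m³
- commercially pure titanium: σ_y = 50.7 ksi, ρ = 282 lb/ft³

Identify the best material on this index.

elm

Normalizing units and computing the index:
  concrete: σ_y = 22.20 MPa, ρ = 2380 kg/m³
  elm: σ_y = 59.60 MPa, ρ = 695.0 kg/m³
  magnesium alloy: σ_y = 216.0 MPa, ρ = 1820 kg/m³
  copper: σ_y = 229.0 MPa, ρ = 8906 kg/m³
  silicon carbide: σ_y = 395.1 MPa, ρ = 3190 kg/m³
  commercially pure titanium: σ_y = 349.6 MPa, ρ = 4517 kg/m³
  elm: M = 22.0×10⁻³
  magnesium alloy: M = 19.8×10⁻³
  silicon carbide: M = 16.9×10⁻³
  commercially pure titanium: M = 11.0×10⁻³
  copper: M = 4.20×10⁻³
  concrete: M = 3.32×10⁻³
Elm has the largest M.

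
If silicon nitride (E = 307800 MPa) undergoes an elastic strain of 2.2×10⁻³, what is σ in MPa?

677 MPa

E = 307800 MPa = 307.8 GPa.
σ = E·ε = 307800 MPa × 2.2×10⁻³ = 677 MPa.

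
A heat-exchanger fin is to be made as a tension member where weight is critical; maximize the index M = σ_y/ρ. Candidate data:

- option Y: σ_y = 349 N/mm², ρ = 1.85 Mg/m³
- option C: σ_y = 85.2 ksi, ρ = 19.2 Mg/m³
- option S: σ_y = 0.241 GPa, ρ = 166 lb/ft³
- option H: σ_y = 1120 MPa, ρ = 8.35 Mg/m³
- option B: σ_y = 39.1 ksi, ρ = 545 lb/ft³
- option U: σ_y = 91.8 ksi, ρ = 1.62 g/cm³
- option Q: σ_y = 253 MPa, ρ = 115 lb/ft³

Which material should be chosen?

Putting every candidate on a common basis:
  option Y: σ_y = 349.0 MPa, ρ = 1850 kg/m³
  option C: σ_y = 587.4 MPa, ρ = 19200 kg/m³
  option S: σ_y = 241.0 MPa, ρ = 2659 kg/m³
  option H: σ_y = 1120 MPa, ρ = 8350 kg/m³
  option B: σ_y = 269.6 MPa, ρ = 8730 kg/m³
  option U: σ_y = 632.9 MPa, ρ = 1620 kg/m³
  option Q: σ_y = 253.0 MPa, ρ = 1842 kg/m³
  option U: M = 391 kN·m/kg
  option Y: M = 189 kN·m/kg
  option Q: M = 137 kN·m/kg
  option H: M = 134 kN·m/kg
  option S: M = 90.6 kN·m/kg
  option B: M = 30.9 kN·m/kg
  option C: M = 30.6 kN·m/kg
Highest index: option U.

option U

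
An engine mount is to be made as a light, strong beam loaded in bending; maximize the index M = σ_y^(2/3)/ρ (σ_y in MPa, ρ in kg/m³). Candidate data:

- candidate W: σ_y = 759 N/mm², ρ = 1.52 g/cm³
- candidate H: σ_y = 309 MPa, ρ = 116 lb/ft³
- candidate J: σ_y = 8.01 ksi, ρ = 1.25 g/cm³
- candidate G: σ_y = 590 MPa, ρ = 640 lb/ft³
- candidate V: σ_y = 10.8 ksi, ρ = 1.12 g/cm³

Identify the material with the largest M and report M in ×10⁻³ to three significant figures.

candidate W, M = 54.7×10⁻³

Normalizing units and computing the index:
  candidate W: σ_y = 759.0 MPa, ρ = 1520 kg/m³
  candidate H: σ_y = 309.0 MPa, ρ = 1858 kg/m³
  candidate J: σ_y = 55.23 MPa, ρ = 1250 kg/m³
  candidate G: σ_y = 590.0 MPa, ρ = 10250 kg/m³
  candidate V: σ_y = 74.46 MPa, ρ = 1120 kg/m³
  candidate W: M = 54.7×10⁻³
  candidate H: M = 24.6×10⁻³
  candidate V: M = 15.8×10⁻³
  candidate J: M = 11.6×10⁻³
  candidate G: M = 6.86×10⁻³
Highest index: candidate W.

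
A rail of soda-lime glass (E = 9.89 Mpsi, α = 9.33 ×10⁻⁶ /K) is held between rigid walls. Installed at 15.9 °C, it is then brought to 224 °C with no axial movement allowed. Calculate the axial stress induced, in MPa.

E = 9.89 Mpsi = 68.19 GPa.
ΔT = 208.1 K. Constrained thermal stress σ = E·α·ΔT = 68.19×10³ MPa × 9.33×10⁻⁶ × 208.1 = 132 MPa (compressive).

132 MPa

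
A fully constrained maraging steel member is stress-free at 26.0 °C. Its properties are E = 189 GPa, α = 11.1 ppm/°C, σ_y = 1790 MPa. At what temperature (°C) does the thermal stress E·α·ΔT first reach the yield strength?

879 °C

E·α·ΔT = 1790 MPa ⇒ ΔT = 1790 / (189.0×10³ × 11.1×10⁻⁶) = 853.2 K.
T = 26.0 + 853.2 = 879.2 °C.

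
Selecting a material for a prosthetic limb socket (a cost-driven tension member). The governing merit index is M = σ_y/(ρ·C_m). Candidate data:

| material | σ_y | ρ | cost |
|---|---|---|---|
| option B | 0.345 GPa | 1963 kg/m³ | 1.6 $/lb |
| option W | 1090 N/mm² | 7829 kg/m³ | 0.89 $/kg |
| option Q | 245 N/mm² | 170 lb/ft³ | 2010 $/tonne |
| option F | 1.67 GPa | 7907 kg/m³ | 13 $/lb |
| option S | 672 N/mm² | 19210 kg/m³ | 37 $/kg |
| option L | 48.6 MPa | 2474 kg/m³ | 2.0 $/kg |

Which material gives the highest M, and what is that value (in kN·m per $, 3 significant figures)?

option W, M = 156 kN·m per $

After converting to SI:
  option B: σ_y = 345.0 MPa, ρ = 1963 kg/m³, cost = 3.527 $/kg
  option W: σ_y = 1090 MPa, ρ = 7829 kg/m³, cost = 0.8900 $/kg
  option Q: σ_y = 245.0 MPa, ρ = 2723 kg/m³, cost = 2.010 $/kg
  option F: σ_y = 1670 MPa, ρ = 7907 kg/m³, cost = 28.66 $/kg
  option S: σ_y = 672.0 MPa, ρ = 19210 kg/m³, cost = 37.00 $/kg
  option L: σ_y = 48.60 MPa, ρ = 2474 kg/m³, cost = 2.000 $/kg
  option W: M = 156 kN·m per $
  option B: M = 49.8 kN·m per $
  option Q: M = 44.8 kN·m per $
  option L: M = 9.82 kN·m per $
  option F: M = 7.37 kN·m per $
  option S: M = 0.945 kN·m per $
Option W ranks first.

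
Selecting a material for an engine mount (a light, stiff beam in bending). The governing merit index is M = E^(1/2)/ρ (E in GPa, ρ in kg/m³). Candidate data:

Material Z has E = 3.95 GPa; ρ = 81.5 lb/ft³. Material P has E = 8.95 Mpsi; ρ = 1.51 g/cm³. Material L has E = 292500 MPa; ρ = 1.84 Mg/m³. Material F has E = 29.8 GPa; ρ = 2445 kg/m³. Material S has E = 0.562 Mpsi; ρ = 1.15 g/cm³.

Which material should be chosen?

material L

Convert each candidate to consistent units, then evaluate M:
  material Z: E = 3.950 GPa, ρ = 1306 kg/m³
  material P: E = 61.71 GPa, ρ = 1510 kg/m³
  material L: E = 292.5 GPa, ρ = 1840 kg/m³
  material F: E = 29.80 GPa, ρ = 2445 kg/m³
  material S: E = 3.875 GPa, ρ = 1150 kg/m³
  material L: M = 9.29×10⁻³
  material P: M = 5.20×10⁻³
  material F: M = 2.23×10⁻³
  material S: M = 1.71×10⁻³
  material Z: M = 1.52×10⁻³
Material L ranks first.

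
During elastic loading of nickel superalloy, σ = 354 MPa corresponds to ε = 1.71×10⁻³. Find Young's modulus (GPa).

207 GPa

E = σ/ε = 354 MPa / 1.71×10⁻³ = 207000 MPa = 207 GPa.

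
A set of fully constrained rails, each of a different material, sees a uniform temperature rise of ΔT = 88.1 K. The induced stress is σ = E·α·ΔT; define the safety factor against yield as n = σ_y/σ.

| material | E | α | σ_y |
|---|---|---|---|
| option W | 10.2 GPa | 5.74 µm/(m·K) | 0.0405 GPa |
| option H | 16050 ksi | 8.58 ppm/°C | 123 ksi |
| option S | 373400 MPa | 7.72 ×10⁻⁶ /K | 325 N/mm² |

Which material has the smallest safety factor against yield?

option S

With everything in SI (GPa, ×10⁻⁶/K, MPa):
  option W: E = 10.20, α = 5.74, σ_y = 40.50 → σ = 5.16 MPa, n = 7.85
  option H: E = 110.7, α = 8.58, σ_y = 848.1 → σ = 83.6 MPa, n = 10.1
  option S: E = 373.4, α = 7.72, σ_y = 325.0 → σ = 254 MPa, n = 1.28
Smallest n: option S with n = 1.28.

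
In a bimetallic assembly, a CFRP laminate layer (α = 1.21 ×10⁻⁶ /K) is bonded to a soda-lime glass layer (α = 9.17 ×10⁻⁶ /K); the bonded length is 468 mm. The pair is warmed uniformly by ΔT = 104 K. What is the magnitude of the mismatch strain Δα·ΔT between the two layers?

Δα = |1.21 − 9.17|×10⁻⁶/K = 7.96×10⁻⁶/K.
Mismatch strain = Δα·ΔT = 7.96×10⁻⁶ × 104.0 = 8.28×10⁻⁴.

8.28×10⁻⁴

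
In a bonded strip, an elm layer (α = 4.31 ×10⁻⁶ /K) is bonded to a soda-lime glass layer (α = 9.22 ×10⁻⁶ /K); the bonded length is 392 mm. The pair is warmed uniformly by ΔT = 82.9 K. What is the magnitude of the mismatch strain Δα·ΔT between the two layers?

Δα = |4.31 − 9.22|×10⁻⁶/K = 4.91×10⁻⁶/K.
Mismatch strain = Δα·ΔT = 4.91×10⁻⁶ × 82.9 = 4.07×10⁻⁴.

4.07×10⁻⁴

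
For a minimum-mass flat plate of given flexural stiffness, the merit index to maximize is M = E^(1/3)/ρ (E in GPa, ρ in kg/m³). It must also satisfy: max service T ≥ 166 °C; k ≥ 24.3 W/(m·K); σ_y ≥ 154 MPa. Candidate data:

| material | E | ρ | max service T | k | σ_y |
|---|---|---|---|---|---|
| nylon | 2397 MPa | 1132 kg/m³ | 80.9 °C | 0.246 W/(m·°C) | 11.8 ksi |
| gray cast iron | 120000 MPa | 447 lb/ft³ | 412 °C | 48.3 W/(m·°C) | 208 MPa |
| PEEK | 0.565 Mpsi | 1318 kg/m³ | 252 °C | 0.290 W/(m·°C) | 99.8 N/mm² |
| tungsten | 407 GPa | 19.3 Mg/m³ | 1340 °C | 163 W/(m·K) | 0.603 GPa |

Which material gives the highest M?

gray cast iron

Screen on constraints: max service T ≥ 166 °C; k ≥ 24.3 W/(m·K); σ_y ≥ 154 MPa. Survivors: gray cast iron, tungsten.
After converting to SI:
  gray cast iron: E = 120.0 GPa, ρ = 7160 kg/m³
  tungsten: E = 407.0 GPa, ρ = 19300 kg/m³
  gray cast iron: M = 0.689×10⁻³
  tungsten: M = 0.384×10⁻³
The maximum is for gray cast iron.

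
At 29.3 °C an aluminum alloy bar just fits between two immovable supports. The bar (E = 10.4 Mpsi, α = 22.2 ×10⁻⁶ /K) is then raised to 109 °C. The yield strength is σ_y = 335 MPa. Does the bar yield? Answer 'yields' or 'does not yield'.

does not yield

E = 10.4 Mpsi = 71.71 GPa.
ΔT = 79.70 K. Constrained thermal stress σ = E·α·ΔT = 71.71×10³ MPa × 22.2×10⁻⁶ × 79.70 = 127 MPa (compressive).
Compare to σ_y = 335 MPa: σ < σ_y, so it does not yield.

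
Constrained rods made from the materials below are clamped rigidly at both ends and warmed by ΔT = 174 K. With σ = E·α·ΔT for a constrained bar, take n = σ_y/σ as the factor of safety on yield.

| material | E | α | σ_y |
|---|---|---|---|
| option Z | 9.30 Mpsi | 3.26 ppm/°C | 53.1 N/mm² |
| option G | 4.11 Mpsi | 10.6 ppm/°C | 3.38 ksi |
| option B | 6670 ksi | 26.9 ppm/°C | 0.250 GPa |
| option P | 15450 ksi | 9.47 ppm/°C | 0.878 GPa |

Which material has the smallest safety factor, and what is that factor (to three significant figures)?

In consistent units (E in GPa, α in ×10⁻⁶/K, σ_y in MPa):
  option Z: E = 64.12, α = 3.26, σ_y = 53.10 → σ = 36.4 MPa, n = 1.46
  option G: E = 28.34, α = 10.6, σ_y = 23.30 → σ = 52.3 MPa, n = 0.446
  option B: E = 45.99, α = 26.9, σ_y = 250.0 → σ = 215 MPa, n = 1.16
  option P: E = 106.5, α = 9.47, σ_y = 878.0 → σ = 176 MPa, n = 5.00
The minimum is option G at n = 0.446.

option G, n = 0.446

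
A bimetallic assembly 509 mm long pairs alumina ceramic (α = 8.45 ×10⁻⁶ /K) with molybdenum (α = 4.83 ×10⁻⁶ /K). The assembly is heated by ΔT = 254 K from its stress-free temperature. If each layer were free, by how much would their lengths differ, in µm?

468 µm

Δα = |8.45 − 4.83|×10⁻⁶/K = 3.62×10⁻⁶/K.
ΔL_mismatch = Δα·L·ΔT = 3.62×10⁻⁶ × 509.0 mm × 254.0 K = 468 µm.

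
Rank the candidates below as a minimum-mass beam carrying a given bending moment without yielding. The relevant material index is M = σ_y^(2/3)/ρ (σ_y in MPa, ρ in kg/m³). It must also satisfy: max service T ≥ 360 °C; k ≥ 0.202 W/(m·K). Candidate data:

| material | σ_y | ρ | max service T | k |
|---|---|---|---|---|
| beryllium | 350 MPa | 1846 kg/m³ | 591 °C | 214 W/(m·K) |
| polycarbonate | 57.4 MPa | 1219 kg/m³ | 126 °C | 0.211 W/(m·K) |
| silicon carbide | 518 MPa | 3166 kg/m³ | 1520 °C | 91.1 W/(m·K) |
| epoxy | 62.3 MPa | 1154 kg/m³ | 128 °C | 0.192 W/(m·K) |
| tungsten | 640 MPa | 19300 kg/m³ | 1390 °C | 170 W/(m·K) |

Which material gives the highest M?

Screen on constraints: max service T ≥ 360 °C; k ≥ 0.202 W/(m·K). Survivors: beryllium, silicon carbide, tungsten.
Per-candidate index values:
  beryllium: M = 26.9×10⁻³
  silicon carbide: M = 20.4×10⁻³
  tungsten: M = 3.85×10⁻³
Highest index: beryllium.

beryllium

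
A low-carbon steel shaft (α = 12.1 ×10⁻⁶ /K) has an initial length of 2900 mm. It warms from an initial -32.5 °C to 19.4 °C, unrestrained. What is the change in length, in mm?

ΔT = 19.4 − (-32.5) = 51.90 K.
ΔL = α·L₀·ΔT = 12.1×10⁻⁶ × 2900 mm × 51.90 K = 1.82 mm.

1.82 mm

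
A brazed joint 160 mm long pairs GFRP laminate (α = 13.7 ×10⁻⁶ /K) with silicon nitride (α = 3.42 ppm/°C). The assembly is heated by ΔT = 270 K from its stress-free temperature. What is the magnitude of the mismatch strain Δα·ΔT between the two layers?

2.78×10⁻³

Δα = |13.7 − 3.42|×10⁻⁶/K = 10.3×10⁻⁶/K.
Mismatch strain = Δα·ΔT = 10.3×10⁻⁶ × 270.0 = 2.78×10⁻³.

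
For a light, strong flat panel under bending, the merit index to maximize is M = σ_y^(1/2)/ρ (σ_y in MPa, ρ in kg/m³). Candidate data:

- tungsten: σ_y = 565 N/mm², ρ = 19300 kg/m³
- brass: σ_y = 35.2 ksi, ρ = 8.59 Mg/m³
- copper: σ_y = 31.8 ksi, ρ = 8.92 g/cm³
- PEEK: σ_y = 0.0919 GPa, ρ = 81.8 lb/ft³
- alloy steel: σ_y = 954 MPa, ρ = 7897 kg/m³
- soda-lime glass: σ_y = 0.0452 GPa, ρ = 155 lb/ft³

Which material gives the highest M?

PEEK

After converting to SI:
  tungsten: σ_y = 565.0 MPa, ρ = 19300 kg/m³
  brass: σ_y = 242.7 MPa, ρ = 8590 kg/m³
  copper: σ_y = 219.3 MPa, ρ = 8920 kg/m³
  PEEK: σ_y = 91.90 MPa, ρ = 1310 kg/m³
  alloy steel: σ_y = 954.0 MPa, ρ = 7897 kg/m³
  soda-lime glass: σ_y = 45.20 MPa, ρ = 2483 kg/m³
  PEEK: M = 7.32×10⁻³
  alloy steel: M = 3.91×10⁻³
  soda-lime glass: M = 2.71×10⁻³
  brass: M = 1.81×10⁻³
  copper: M = 1.66×10⁻³
  tungsten: M = 1.23×10⁻³
Highest index: PEEK.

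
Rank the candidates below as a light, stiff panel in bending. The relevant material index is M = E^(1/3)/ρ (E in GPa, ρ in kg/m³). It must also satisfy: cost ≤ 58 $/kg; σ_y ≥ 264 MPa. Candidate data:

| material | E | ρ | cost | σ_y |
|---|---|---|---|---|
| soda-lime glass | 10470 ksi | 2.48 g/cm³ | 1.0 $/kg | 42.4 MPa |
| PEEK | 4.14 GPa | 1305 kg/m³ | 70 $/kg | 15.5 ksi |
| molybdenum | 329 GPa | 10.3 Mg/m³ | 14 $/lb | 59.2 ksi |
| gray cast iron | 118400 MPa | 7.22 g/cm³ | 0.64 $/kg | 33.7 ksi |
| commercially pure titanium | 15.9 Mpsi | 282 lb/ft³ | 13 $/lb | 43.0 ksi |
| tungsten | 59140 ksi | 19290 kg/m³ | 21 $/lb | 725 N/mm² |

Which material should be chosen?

Screen on constraints: cost ≤ 58 $/kg; σ_y ≥ 264 MPa. Survivors: molybdenum, commercially pure titanium, tungsten.
In SI units:
  molybdenum: E = 329.0 GPa, ρ = 10300 kg/m³
  commercially pure titanium: E = 109.6 GPa, ρ = 4517 kg/m³
  tungsten: E = 407.8 GPa, ρ = 19290 kg/m³
  commercially pure titanium: M = 1.06×10⁻³
  molybdenum: M = 0.670×10⁻³
  tungsten: M = 0.384×10⁻³
Highest index: commercially pure titanium.

commercially pure titanium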